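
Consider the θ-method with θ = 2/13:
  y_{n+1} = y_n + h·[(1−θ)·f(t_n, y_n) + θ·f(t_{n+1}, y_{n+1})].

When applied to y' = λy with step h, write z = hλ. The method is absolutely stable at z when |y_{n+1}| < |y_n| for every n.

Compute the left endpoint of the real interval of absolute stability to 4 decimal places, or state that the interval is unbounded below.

z* = -2.8889.

Set f=λy, z=hλ:
  y_{n+1} = y_n + z·[11/13·y_n + 2/13·y_{n+1}] ⇒ (1 − 2/13z)y_{n+1} = (1 + 11/13z)y_n
  Hence R(z) = (1 + 11/13z)/(1 − 2/13z).

Solve |R(x)|<1 on ℝ⁻.
x=-1.51: |R|=0.2253
R=−1: 1+11/13x = −1+2/13x ⇒ -9/13x=2 ⇒ x=2/(-9/13)=-2.8889
Confirm numerically:
  x=-2.116: |R|=0.59633 <1
  x=-1.484: |R|=0.20817 <1
  x=-1.271: |R|=0.06312 <1
  x=-3.466: |R|=1.26059 >1
  x=-2.947: |R|=1.02768 >1
  x=-2.943: |R|=1.02579 >1
Interval (-2.8889, 0).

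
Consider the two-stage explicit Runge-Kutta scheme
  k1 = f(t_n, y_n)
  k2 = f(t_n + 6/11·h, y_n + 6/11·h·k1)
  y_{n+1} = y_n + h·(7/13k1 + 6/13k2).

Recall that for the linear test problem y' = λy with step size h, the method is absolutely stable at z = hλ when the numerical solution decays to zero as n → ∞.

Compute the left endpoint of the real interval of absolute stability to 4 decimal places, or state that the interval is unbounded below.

Set f=λy, z=hλ:
  k1=λy_n ⇒ h·k1=z·y_n;  k2=λ(1+6/11z)y_n ⇒ h·k2=z(1+6/11z)y_n
  y_{n+1}/y_n = 1 + 7/13z + 6/13z(1+6/11z) = 1 + z + 36/143z²
  ⇒ R(z) = 1 + z + 36/143z².

Find x<0 with |R(x)|<1.
x=-1.38: |R|=0.0994
R=1: x+36/143x²=0 ⇒ x=−143/36=-3.9722; min R=1−1/(4·36/143)=0.0069>−1
Confirm numerically:
  x=-3.852: |R|=0.88342 <1
  x=-3.654: |R|=0.70727 <1
  x=-3.023: |R|=0.27761 <1
  x=-1.914: |R|=0.00825 <1
  x=-4.417: |R|=1.49458 >1
  x=-4.252: |R|=1.29948 >1
  x=-4.140: |R|=1.17486 >1
Stable set (-3.9722, 0).

left endpoint -3.9722.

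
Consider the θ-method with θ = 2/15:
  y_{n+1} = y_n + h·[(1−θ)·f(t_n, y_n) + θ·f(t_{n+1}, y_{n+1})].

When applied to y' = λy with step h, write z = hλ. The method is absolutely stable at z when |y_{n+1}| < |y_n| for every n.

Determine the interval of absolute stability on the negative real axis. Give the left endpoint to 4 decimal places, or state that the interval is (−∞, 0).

(-2.7273, 0).

Set f=λy, z=hλ:
  y_{n+1} = y_n + z·[13/15·y_n + 2/15·y_{n+1}] ⇒ (1 − 2/15z)y_{n+1} = (1 + 13/15z)y_n
  Hence R(z) = (1 + 13/15z)/(1 − 2/15z).

Solve |R(x)|<1 on ℝ⁻.
x=-1.66: |R|=0.3592
R=−1: 1+13/15x = −1+2/15x ⇒ -11/15x=2 ⇒ x=2/(-11/15)=-2.7273
Confirm numerically:
  x=-2.396: |R|=0.81589 <1
  x=-2.314: |R|=0.76839 <1
  x=-1.720: |R|=0.39913 <1
  x=-1.238: |R|=0.06260 <1
  x=-3.037: |R|=1.16167 >1
  x=-3.011: |R|=1.14846 >1
  x=-2.908: |R|=1.09550 >1
So |R|<1 on (-2.7273, 0).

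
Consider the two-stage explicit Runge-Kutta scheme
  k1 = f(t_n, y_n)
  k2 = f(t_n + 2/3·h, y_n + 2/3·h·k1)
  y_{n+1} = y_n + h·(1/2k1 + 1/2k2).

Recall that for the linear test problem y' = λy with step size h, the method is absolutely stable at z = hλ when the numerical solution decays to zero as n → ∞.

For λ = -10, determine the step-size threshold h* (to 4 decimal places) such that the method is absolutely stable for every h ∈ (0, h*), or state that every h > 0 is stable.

(-3.0000,0); λ=-10 ⇒ h* = (3)/10 = 0.3000.

With y'=λy (z=hλ):
  k1=λy_n ⇒ h·k1=z·y_n;  k2=λ(1+2/3z)y_n ⇒ h·k2=z(1+2/3z)y_n
  y_{n+1}/y_n = 1 + 1/2z + 1/2z(1+2/3z) = 1 + z + 1/3z²
  Hence R(z) = 1 + z + 1/3z².

Solve |R(x)|<1 on ℝ⁻.
x=-0.61: |R|=0.5140
R=1: x+1/3x²=0 ⇒ x=−3=-3.0000; min R=1−1/(4·1/3)=0.2500>−1
Confirm numerically:
  x=-2.360: |R|=0.49653 <1
  x=-2.234: |R|=0.42959 <1
  x=-1.818: |R|=0.28371 <1
  x=-3.256: |R|=1.27785 >1
  x=-3.228: |R|=1.24533 >1
Stable set (-3.0000, 0).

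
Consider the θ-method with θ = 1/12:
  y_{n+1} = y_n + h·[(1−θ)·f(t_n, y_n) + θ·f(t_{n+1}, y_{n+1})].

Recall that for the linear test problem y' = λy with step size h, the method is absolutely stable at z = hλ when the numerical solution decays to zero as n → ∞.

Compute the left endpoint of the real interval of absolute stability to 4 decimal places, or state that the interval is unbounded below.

Test eqn y'=λy, z=hλ:
  y_{n+1} = y_n + z·[11/12·y_n + 1/12·y_{n+1}] ⇒ (1 − 1/12z)y_{n+1} = (1 + 11/12z)y_n
  R(z) = (1 + 11/12z)/(1 − 1/12z).

Need |R(x)|<1, x<0.
x=-1.71: |R|=0.4967
R=−1: 1+11/12x = −1+1/12x ⇒ -5/6x=2 ⇒ x=2/(-5/6)=-2.4000
Confirm numerically:
  x=-1.559: |R|=0.37975 <1
  x=-1.118: |R|=0.02272 <1
  x=-1.016: |R|=0.06331 <1
  x=-1.007: |R|=0.07096 <1
  x=-2.884: |R|=1.32518 >1
  x=-2.655: |R|=1.17400 >1
  x=-2.541: |R|=1.09697 >1
So |R|<1 on (-2.4000, 0).

left endpoint -2.4000.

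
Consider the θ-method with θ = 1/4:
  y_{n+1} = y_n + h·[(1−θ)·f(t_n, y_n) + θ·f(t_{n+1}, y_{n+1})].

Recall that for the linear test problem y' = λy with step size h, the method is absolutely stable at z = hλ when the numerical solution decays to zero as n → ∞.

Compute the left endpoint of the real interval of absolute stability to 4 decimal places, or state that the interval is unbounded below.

left endpoint -4.0000.

On y'=λy, z=hλ:
  y_{n+1} = y_n + z·[3/4·y_n + 1/4·y_{n+1}] ⇒ (1 − 1/4z)y_{n+1} = (1 + 3/4z)y_n
  so R(z) = (1 + 3/4z)/(1 − 1/4z).

Find x<0 with |R(x)|<1.
x=-1.06: |R|=0.1621
R=−1: 1+3/4x = −1+1/4x ⇒ -1/2x=2 ⇒ x=2/(-1/2)=-4.0000
Confirm numerically:
  x=-3.772: |R|=0.94133 <1
  x=-3.252: |R|=0.79371 <1
  x=-2.052: |R|=0.35625 <1
  x=-1.755: |R|=0.21981 <1
  x=-4.567: |R|=1.13237 >1
  x=-4.324: |R|=1.07785 >1
  x=-4.319: |R|=1.07669 >1
So |R|<1 on (-4.0000, 0).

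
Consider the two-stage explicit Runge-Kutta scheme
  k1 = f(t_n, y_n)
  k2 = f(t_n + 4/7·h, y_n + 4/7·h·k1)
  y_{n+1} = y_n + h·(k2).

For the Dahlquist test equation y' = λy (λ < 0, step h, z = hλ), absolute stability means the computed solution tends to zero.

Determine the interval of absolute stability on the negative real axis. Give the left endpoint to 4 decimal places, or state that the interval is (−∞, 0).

(-1.7500, 0).

With y'=λy (z=hλ):
  k1=λy_n ⇒ h·k1=z·y_n;  k2=λ(1+4/7z)y_n ⇒ h·k2=z(1+4/7z)y_n
  y_{n+1}/y_n = 1 + z(1+4/7z) = 1 + z + 4/7z²
  R(z) = 1 + z + 4/7z².

Need |R(x)|<1, x<0.
x=-1.65: |R|=0.9057
R=1: x+4/7x²=0 ⇒ x=−7/4=-1.7500; min R=1−1/(4·4/7)=0.5625>−1
Confirm numerically:
  x=-1.722: |R|=0.97245 <1
  x=-1.461: |R|=0.75873 <1
  x=-1.072: |R|=0.58468 <1
  x=-2.155: |R|=1.49873 >1
  x=-2.047: |R|=1.34741 >1
Interval (-1.7500, 0).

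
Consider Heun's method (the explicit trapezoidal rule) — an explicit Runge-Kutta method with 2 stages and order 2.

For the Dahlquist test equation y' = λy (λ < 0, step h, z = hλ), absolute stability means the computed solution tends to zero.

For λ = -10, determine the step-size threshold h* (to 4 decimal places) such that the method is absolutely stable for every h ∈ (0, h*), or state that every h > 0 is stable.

Set f=λy, z=hλ:
  order 2, 2-stage ⇒ R(z)=1+z+z^2/2
  (e.g. R(-1.2)=0.52000, |R|=0.52000)

Find x<0 with |R(x)|<1.
x=-1.2: |R|=0.5200
|R(-2.09)|=1.0940 |R(-1.88)|=0.8872 |R(-1.2)|=0.5200
Bisect:
  x_lo=-2.6275 |R|=1.8244  x_hi=-0.0983 |R|=0.9065
  mid=-1.36292 |R|=0.56585 →hi
  mid=-1.99521 |R|=0.99522 →hi
  mid=-2.31136 |R|=1.35983 →lo
  mid=-2.15329 |R|=1.16504 →lo
  mid=-2.07425 |R|=1.07701 →lo
  mid=-2.03473 |R|=1.03533 →lo
  mid=-2.01497 |R|=1.01508 →lo
  mid=-2.00509 |R|=1.00511 →lo
  mid=-2.00015 |R|=1.00015 →lo
  ...
  [-2.00015,-2.00000] ⇒ x*=-2.0000
Interval (-2.0000, 0).

(-2.0000,0); λ=-10 ⇒ h* = 0.2000.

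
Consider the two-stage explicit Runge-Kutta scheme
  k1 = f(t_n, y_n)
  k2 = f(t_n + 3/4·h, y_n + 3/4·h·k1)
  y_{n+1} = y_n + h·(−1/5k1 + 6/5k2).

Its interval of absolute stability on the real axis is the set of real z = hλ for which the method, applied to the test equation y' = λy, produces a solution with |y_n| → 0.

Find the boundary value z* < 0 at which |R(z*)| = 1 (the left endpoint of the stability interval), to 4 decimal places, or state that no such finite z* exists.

z* = -1.1111.

Test eqn y'=λy, z=hλ:
  k1=λy_n ⇒ h·k1=z·y_n;  k2=λ(1+3/4z)y_n ⇒ h·k2=z(1+3/4z)y_n
  y_{n+1}/y_n = 1 − 1/5z + 6/5z(1+3/4z) = 1 + z + 9/10z²
  Hence R(z) = 1 + z + 9/10z².

Find x<0 with |R(x)|<1.
x=-1.02: |R|=0.9164
R=1: x+9/10x²=0 ⇒ x=−10/9=-1.1111; min R=1−1/(4·9/10)=0.7222>−1
Confirm numerically:
  x=-1.042: |R|=0.93519 <1
  x=-0.875: |R|=0.81406 <1
  x=-0.505: |R|=0.72452 <1
  x=-1.397: |R|=1.35945 >1
  x=-1.266: |R|=1.17648 >1
  x=-1.148: |R|=1.03811 >1
Interval (-1.1111, 0).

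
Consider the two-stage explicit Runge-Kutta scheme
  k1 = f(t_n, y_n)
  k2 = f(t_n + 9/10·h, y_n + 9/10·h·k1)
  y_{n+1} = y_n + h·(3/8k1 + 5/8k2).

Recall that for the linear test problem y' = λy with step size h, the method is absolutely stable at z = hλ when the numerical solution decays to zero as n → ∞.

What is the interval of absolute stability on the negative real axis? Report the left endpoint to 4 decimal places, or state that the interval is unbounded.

(-1.7778, 0).

On y'=λy, z=hλ:
  k1=λy_n ⇒ h·k1=z·y_n;  k2=λ(1+9/10z)y_n ⇒ h·k2=z(1+9/10z)y_n
  y_{n+1}/y_n = 1 + 3/8z + 5/8z(1+9/10z) = 1 + z + 9/16z²
  R(z) = 1 + z + 9/16z².

Need |R(x)|<1, x<0.
x=-1.21: |R|=0.6136
R=1: x+9/16x²=0 ⇒ x=−16/9=-1.7778; min R=1−1/(4·9/16)=0.5556>−1
Confirm numerically:
  x=-1.635: |R|=0.86869 <1
  x=-1.499: |R|=0.76494 <1
  x=-1.087: |R|=0.57763 <1
  x=-0.832: |R|=0.55738 <1
  x=-2.355: |R|=1.76464 >1
  x=-2.248: |R|=1.59460 >1
  x=-2.196: |R|=1.51661 >1
Interval (-1.7778, 0).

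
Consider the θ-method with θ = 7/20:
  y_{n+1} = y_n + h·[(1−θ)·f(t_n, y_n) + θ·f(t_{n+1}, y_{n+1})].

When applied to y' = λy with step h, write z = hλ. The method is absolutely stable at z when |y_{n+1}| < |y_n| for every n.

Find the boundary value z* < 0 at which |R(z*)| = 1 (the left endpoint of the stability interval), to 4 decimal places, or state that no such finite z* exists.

left endpoint -6.6667.

Set f=λy, z=hλ:
  y_{n+1} = y_n + z·[13/20·y_n + 7/20·y_{n+1}] ⇒ (1 − 7/20z)y_{n+1} = (1 + 13/20z)y_n
  ⇒ R(z) = (1 + 13/20z)/(1 − 7/20z).

Boundary: |R(x)|=1, x<0.
x=-1.47: |R|=0.0294
R=−1: 1+13/20x = −1+7/20x ⇒ -3/10x=2 ⇒ x=2/(-3/10)=-6.6667
Confirm numerically:
  x=-5.984: |R|=0.93382 <1
  x=-5.630: |R|=0.89530 <1
  x=-5.482: |R|=0.87823 <1
  x=-3.758: |R|=0.62312 <1
  x=-6.946: |R|=1.02442 >1
  x=-6.832: |R|=1.01463 >1
Interval (-6.6667, 0).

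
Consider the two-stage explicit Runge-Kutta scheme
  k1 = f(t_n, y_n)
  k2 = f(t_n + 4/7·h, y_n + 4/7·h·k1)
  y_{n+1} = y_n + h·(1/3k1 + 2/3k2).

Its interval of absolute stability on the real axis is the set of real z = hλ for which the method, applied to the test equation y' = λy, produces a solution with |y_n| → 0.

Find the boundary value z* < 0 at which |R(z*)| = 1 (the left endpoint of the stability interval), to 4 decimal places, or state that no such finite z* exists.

On y'=λy, z=hλ:
  k1=λy_n ⇒ h·k1=z·y_n;  k2=λ(1+4/7z)y_n ⇒ h·k2=z(1+4/7z)y_n
  y_{n+1}/y_n = 1 + 1/3z + 2/3z(1+4/7z) = 1 + z + 8/21z²
  Hence R(z) = 1 + z + 8/21z².

Solve |R(x)|<1 on ℝ⁻.
x=-0.58: |R|=0.5482
R=1: x+8/21x²=0 ⇒ x=−21/8=-2.6250; min R=1−1/(4·8/21)=0.3438>−1
Confirm numerically:
  x=-2.089: |R|=0.57345 <1
  x=-1.901: |R|=0.47569 <1
  x=-1.162: |R|=0.35238 <1
  x=-3.196: |R|=1.69521 >1
  x=-2.895: |R|=1.29777 >1
Interval (-2.6250, 0).

left endpoint -2.6250.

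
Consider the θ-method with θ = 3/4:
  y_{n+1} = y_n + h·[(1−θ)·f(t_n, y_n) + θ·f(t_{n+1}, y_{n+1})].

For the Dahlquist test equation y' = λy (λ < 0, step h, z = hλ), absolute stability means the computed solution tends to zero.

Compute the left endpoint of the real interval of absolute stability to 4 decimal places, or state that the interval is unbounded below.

unbounded; (−∞, 0).

On y'=λy, z=hλ:
  y_{n+1} = y_n + z·[1/4·y_n + 3/4·y_{n+1}] ⇒ (1 − 3/4z)y_{n+1} = (1 + 1/4z)y_n
  ⇒ R(z) = (1 + 1/4z)/(1 − 3/4z).

Find x<0 with |R(x)|<1.
x=-1.11: |R|=0.3943
x=-2: |R|=0.2000
x=-10: |R|=0.1765
x=-100: |R|=0.3158
θ=3/4≥1/2 ⇒ |1+1/4x|<|1−3/4x| ∀x<0 ⇒ interval (−∞,0).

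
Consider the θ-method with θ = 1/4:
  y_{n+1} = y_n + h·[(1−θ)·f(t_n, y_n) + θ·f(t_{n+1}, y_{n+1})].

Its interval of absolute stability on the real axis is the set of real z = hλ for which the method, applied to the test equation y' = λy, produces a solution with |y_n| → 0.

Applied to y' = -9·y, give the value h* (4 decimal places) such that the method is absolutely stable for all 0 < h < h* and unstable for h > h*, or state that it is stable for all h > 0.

On y'=λy, z=hλ:
  y_{n+1} = y_n + z·[3/4·y_n + 1/4·y_{n+1}] ⇒ (1 − 1/4z)y_{n+1} = (1 + 3/4z)y_n
  R(z) = (1 + 3/4z)/(1 − 1/4z).

Solve |R(x)|<1 on ℝ⁻.
x=-0.73: |R|=0.3827
R=−1: 1+3/4x = −1+1/4x ⇒ -1/2x=2 ⇒ x=2/(-1/2)=-4.0000
Confirm numerically:
  x=-3.740: |R|=0.93282 <1
  x=-3.544: |R|=0.87911 <1
  x=-2.631: |R|=0.58709 <1
  x=-4.193: |R|=1.04711 >1
  x=-4.127: |R|=1.03125 >1
Stable set (-4.0000, 0).

(-4.0000,0); λ=-9 ⇒ h* = (4)/9 = 0.4444.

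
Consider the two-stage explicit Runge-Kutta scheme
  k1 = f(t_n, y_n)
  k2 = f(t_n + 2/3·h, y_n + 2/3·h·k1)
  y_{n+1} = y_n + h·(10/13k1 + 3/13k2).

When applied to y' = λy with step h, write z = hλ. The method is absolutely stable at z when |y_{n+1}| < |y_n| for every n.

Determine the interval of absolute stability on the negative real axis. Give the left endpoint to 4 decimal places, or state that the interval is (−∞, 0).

z∈(-6.5000,0).

On y'=λy, z=hλ:
  k1=λy_n ⇒ h·k1=z·y_n;  k2=λ(1+2/3z)y_n ⇒ h·k2=z(1+2/3z)y_n
  y_{n+1}/y_n = 1 + 10/13z + 3/13z(1+2/3z) = 1 + z + 2/13z²
  Hence R(z) = 1 + z + 2/13z².

Find x<0 with |R(x)|<1.
x=-1.24: |R|=0.0034
R=1: x+2/13x²=0 ⇒ x=−13/2=-6.5000; min R=1−1/(4·2/13)=-0.6250>−1
Confirm numerically:
  x=-5.173: |R|=0.05609 <1
  x=-4.857: |R|=0.22770 <1
  x=-3.217: |R|=0.62483 <1
  x=-6.768: |R|=1.27905 >1
  x=-6.705: |R|=1.21147 >1
  x=-6.576: |R|=1.07689 >1
So |R|<1 on (-6.5000, 0).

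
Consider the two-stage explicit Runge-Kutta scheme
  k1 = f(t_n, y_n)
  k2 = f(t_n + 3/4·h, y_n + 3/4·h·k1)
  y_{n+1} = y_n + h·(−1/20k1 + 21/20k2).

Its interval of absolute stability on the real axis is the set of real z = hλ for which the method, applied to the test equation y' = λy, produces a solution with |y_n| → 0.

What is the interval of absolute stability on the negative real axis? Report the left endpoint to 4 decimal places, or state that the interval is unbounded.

z∈(-1.2698,0).

With y'=λy (z=hλ):
  k1=λy_n ⇒ h·k1=z·y_n;  k2=λ(1+3/4z)y_n ⇒ h·k2=z(1+3/4z)y_n
  y_{n+1}/y_n = 1 − 1/20z + 21/20z(1+3/4z) = 1 + z + 63/80z²
  ⇒ R(z) = 1 + z + 63/80z².

Solve |R(x)|<1 on ℝ⁻.
x=-0.48: |R|=0.7014
R=1: x+63/80x²=0 ⇒ x=−80/63=-1.2698; min R=1−1/(4·63/80)=0.6825>−1
Confirm numerically:
  x=-0.859: |R|=0.72208 <1
  x=-0.658: |R|=0.68296 <1
  x=-0.653: |R|=0.68280 <1
  x=-0.549: |R|=0.68835 <1
  x=-1.627: |R|=1.45761 >1
  x=-1.397: |R|=1.13989 >1
Interval (-1.2698, 0).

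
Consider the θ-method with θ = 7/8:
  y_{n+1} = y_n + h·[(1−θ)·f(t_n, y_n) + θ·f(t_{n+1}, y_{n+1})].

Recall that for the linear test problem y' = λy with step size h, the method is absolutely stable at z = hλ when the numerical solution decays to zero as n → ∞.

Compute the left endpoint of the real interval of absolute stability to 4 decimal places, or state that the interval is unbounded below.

With y'=λy (z=hλ):
  y_{n+1} = y_n + z·[1/8·y_n + 7/8·y_{n+1}] ⇒ (1 − 7/8z)y_{n+1} = (1 + 1/8z)y_n
  Hence R(z) = (1 + 1/8z)/(1 − 7/8z).

Need |R(x)|<1, x<0.
x=-1.56: |R|=0.3404
x=-2: |R|=0.2727
x=-10: |R|=0.0256
x=-100: |R|=0.1299
θ=7/8≥1/2 ⇒ |1+1/8x|<|1−7/8x| ∀x<0 ⇒ interval (−∞,0).

unbounded; (−∞, 0).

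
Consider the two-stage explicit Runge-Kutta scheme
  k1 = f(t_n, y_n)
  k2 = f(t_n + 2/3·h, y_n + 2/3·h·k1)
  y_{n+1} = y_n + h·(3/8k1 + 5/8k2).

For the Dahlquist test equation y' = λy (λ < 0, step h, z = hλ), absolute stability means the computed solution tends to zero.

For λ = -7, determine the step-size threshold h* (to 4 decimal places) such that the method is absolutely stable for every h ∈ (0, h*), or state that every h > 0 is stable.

(-2.4000,0); λ=-7 ⇒ h* = (12/5)/7 = 0.3429.

Set f=λy, z=hλ:
  k1=λy_n ⇒ h·k1=z·y_n;  k2=λ(1+2/3z)y_n ⇒ h·k2=z(1+2/3z)y_n
  y_{n+1}/y_n = 1 + 3/8z + 5/8z(1+2/3z) = 1 + z + 5/12z²
  so R(z) = 1 + z + 5/12z².

Need |R(x)|<1, x<0.
x=-0.61: |R|=0.5450
R=1: x+5/12x²=0 ⇒ x=−12/5=-2.4000; min R=1−1/(4·5/12)=0.4000>−1
Confirm numerically:
  x=-2.354: |R|=0.95488 <1
  x=-1.683: |R|=0.49720 <1
  x=-1.467: |R|=0.42970 <1
  x=-2.780: |R|=1.44017 >1
  x=-2.774: |R|=1.43228 >1
So |R|<1 on (-2.4000, 0).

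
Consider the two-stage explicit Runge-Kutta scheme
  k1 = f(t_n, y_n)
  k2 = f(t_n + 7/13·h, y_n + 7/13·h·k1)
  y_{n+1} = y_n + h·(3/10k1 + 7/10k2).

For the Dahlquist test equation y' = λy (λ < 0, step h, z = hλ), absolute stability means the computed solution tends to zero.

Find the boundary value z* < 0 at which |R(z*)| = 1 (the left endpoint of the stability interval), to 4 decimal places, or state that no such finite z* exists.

With y'=λy (z=hλ):
  k1=λy_n ⇒ h·k1=z·y_n;  k2=λ(1+7/13z)y_n ⇒ h·k2=z(1+7/13z)y_n
  y_{n+1}/y_n = 1 + 3/10z + 7/10z(1+7/13z) = 1 + z + 49/130z²
  ⇒ R(z) = 1 + z + 49/130z².

Solve |R(x)|<1 on ℝ⁻.
x=-1.16: |R|=0.3472
R=1: x+49/130x²=0 ⇒ x=−130/49=-2.6531; min R=1−1/(4·49/130)=0.3367>−1
Confirm numerically:
  x=-2.069: |R|=0.54452 <1
  x=-1.405: |R|=0.33906 <1
  x=-1.232: |R|=0.34010 <1
  x=-3.147: |R|=1.58590 >1
  x=-2.840: |R|=1.20011 >1
Interval (-2.6531, 0).

z* = -2.6531.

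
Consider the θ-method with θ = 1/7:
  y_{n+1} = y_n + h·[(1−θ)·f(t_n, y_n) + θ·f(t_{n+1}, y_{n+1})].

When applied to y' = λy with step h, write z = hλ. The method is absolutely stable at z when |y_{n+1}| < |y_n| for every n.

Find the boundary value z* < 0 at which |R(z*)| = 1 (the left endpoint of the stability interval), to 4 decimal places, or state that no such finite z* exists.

Set f=λy, z=hλ:
  y_{n+1} = y_n + z·[6/7·y_n + 1/7·y_{n+1}] ⇒ (1 − 1/7z)y_{n+1} = (1 + 6/7z)y_n
  ⇒ R(z) = (1 + 6/7z)/(1 − 1/7z).

Solve |R(x)|<1 on ℝ⁻.
x=-1.21: |R|=0.0317
R=−1: 1+6/7x = −1+1/7x ⇒ -5/7x=2 ⇒ x=2/(-5/7)=-2.8000
Confirm numerically:
  x=-2.574: |R|=0.88197 <1
  x=-2.397: |R|=0.78557 <1
  x=-2.379: |R|=0.77556 <1
  x=-2.960: |R|=1.08032 >1
  x=-2.897: |R|=1.04900 >1
  x=-2.864: |R|=1.03244 >1
So |R|<1 on (-2.8000, 0).

z* = -2.8000.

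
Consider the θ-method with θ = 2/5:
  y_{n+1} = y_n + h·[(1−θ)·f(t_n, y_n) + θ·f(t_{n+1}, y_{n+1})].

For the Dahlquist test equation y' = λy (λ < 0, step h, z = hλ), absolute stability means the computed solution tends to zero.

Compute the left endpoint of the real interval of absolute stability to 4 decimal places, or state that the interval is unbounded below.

left endpoint -10.0000.

On y'=λy, z=hλ:
  y_{n+1} = y_n + z·[3/5·y_n + 2/5·y_{n+1}] ⇒ (1 − 2/5z)y_{n+1} = (1 + 3/5z)y_n
  ⇒ R(z) = (1 + 3/5z)/(1 − 2/5z).

Find x<0 with |R(x)|<1.
x=-0.64: |R|=0.4904
R=−1: 1+3/5x = −1+2/5x ⇒ -1/5x=2 ⇒ x=2/(-1/5)=-10.0000
Confirm numerically:
  x=-9.725: |R|=0.98875 <1
  x=-9.457: |R|=0.97729 <1
  x=-8.255: |R|=0.91887 <1
  x=-4.618: |R|=0.62194 <1
  x=-10.557: |R|=1.02133 >1
  x=-10.532: |R|=1.02041 >1
  x=-10.500: |R|=1.01923 >1
So |R|<1 on (-10.0000, 0).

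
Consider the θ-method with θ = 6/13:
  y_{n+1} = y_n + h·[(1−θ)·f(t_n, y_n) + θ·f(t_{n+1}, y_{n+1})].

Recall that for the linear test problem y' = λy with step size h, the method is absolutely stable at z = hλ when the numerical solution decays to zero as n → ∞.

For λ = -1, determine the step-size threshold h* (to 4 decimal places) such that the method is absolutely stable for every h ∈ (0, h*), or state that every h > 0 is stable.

Test eqn y'=λy, z=hλ:
  y_{n+1} = y_n + z·[7/13·y_n + 6/13·y_{n+1}] ⇒ (1 − 6/13z)y_{n+1} = (1 + 7/13z)y_n
  so R(z) = (1 + 7/13z)/(1 − 6/13z).

Need |R(x)|<1, x<0.
x=-0.49: |R|=0.6004
R=−1: 1+7/13x = −1+6/13x ⇒ -1/13x=2 ⇒ x=2/(-1/13)=-26.0000
Confirm numerically:
  x=-23.306: |R|=0.98237 <1
  x=-19.043: |R|=0.94533 <1
  x=-17.881: |R|=0.93250 <1
  x=-14.912: |R|=0.89179 <1
  x=-26.307: |R|=1.00180 >1
  x=-26.285: |R|=1.00167 >1
  x=-26.200: |R|=1.00118 >1
Stable set (-26.0000, 0).

(-26.0000,0); λ=-1 ⇒ h* = (26)/1 = 26.0000.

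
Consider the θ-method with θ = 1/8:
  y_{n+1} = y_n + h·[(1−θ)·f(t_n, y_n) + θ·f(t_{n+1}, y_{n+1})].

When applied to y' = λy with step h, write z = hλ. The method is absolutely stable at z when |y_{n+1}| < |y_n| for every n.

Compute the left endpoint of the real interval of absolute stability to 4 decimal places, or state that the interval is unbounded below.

left endpoint -2.6667.

With y'=λy (z=hλ):
  y_{n+1} = y_n + z·[7/8·y_n + 1/8·y_{n+1}] ⇒ (1 − 1/8z)y_{n+1} = (1 + 7/8z)y_n
  R(z) = (1 + 7/8z)/(1 − 1/8z).

Boundary: |R(x)|=1, x<0.
x=-0.66: |R|=0.3903
R=−1: 1+7/8x = −1+1/8x ⇒ -3/4x=2 ⇒ x=2/(-3/4)=-2.6667
Confirm numerically:
  x=-2.592: |R|=0.95770 <1
  x=-2.273: |R|=0.77008 <1
  x=-1.899: |R|=0.53470 <1
  x=-3.251: |R|=1.31162 >1
  x=-2.928: |R|=1.14348 >1
So |R|<1 on (-2.6667, 0).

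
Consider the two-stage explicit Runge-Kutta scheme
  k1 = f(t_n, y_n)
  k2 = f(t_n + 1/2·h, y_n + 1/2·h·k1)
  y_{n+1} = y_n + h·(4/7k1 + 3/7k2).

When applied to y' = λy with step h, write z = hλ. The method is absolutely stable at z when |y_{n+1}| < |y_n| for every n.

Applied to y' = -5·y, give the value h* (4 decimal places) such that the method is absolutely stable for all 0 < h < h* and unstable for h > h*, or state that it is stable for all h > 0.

Set f=λy, z=hλ:
  k1=λy_n ⇒ h·k1=z·y_n;  k2=λ(1+1/2z)y_n ⇒ h·k2=z(1+1/2z)y_n
  y_{n+1}/y_n = 1 + 4/7z + 3/7z(1+1/2z) = 1 + z + 3/14z²
  Hence R(z) = 1 + z + 3/14z².

Boundary: |R(x)|=1, x<0.
x=-1.58: |R|=0.0451
R=1: x+3/14x²=0 ⇒ x=−14/3=-4.6667; min R=1−1/(4·3/14)=-0.1667>−1
Confirm numerically:
  x=-3.858: |R|=0.33146 <1
  x=-3.732: |R|=0.25253 <1
  x=-3.617: |R|=0.18643 <1
  x=-5.193: |R|=1.58570 >1
  x=-4.962: |R|=1.31402 >1
So |R|<1 on (-4.6667, 0).

(-4.6667,0); λ=-5 ⇒ h* = (14/3)/5 = 0.9333.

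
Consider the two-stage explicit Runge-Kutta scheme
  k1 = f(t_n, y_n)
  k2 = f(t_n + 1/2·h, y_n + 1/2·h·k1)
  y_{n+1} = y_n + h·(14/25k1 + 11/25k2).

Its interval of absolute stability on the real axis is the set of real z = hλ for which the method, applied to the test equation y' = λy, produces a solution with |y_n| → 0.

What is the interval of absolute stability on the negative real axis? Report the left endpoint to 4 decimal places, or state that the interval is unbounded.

With y'=λy (z=hλ):
  k1=λy_n ⇒ h·k1=z·y_n;  k2=λ(1+1/2z)y_n ⇒ h·k2=z(1+1/2z)y_n
  y_{n+1}/y_n = 1 + 14/25z + 11/25z(1+1/2z) = 1 + z + 11/50z²
  so R(z) = 1 + z + 11/50z².

Boundary: |R(x)|=1, x<0.
x=-0.63: |R|=0.4573
R=1: x+11/50x²=0 ⇒ x=−50/11=-4.5455; min R=1−1/(4·11/50)=-0.1364>−1
Confirm numerically:
  x=-4.326: |R|=0.79114 <1
  x=-3.929: |R|=0.46715 <1
  x=-3.068: |R|=0.00278 <1
  x=-2.000: |R|=0.12000 <1
  x=-4.936: |R|=1.42410 >1
  x=-4.878: |R|=1.35687 >1
Stable set (-4.5455, 0).

(-4.5455, 0).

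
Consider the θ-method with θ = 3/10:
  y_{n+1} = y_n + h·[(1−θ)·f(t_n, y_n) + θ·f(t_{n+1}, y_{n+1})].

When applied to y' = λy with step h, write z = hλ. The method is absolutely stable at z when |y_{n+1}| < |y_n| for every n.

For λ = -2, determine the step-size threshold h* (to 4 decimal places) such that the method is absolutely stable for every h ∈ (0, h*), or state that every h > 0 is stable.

(-5.0000,0); λ=-2 ⇒ h* = (5)/2 = 2.5000.

On y'=λy, z=hλ:
  y_{n+1} = y_n + z·[7/10·y_n + 3/10·y_{n+1}] ⇒ (1 − 3/10z)y_{n+1} = (1 + 7/10z)y_n
  so R(z) = (1 + 7/10z)/(1 − 3/10z).

Boundary: |R(x)|=1, x<0.
x=-0.71: |R|=0.4147
R=−1: 1+7/10x = −1+3/10x ⇒ -2/5x=2 ⇒ x=2/(-2/5)=-5.0000
Confirm numerically:
  x=-4.885: |R|=0.98134 <1
  x=-4.640: |R|=0.93980 <1
  x=-4.144: |R|=0.84736 <1
  x=-2.135: |R|=0.30143 <1
  x=-5.570: |R|=1.08536 >1
  x=-5.400: |R|=1.06107 >1
Stable set (-5.0000, 0).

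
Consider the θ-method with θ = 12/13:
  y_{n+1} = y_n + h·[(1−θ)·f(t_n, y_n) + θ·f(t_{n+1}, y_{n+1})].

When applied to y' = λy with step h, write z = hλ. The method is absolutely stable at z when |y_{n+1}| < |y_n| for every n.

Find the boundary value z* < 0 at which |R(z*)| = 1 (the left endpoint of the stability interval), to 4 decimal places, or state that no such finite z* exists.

(−∞, 0) — no finite endpoint.

On y'=λy, z=hλ:
  y_{n+1} = y_n + z·[1/13·y_n + 12/13·y_{n+1}] ⇒ (1 − 12/13z)y_{n+1} = (1 + 1/13z)y_n
  R(z) = (1 + 1/13z)/(1 − 12/13z).

Boundary: |R(x)|=1, x<0.
x=-1.55: |R|=0.3623
x=-2: |R|=0.2973
x=-10: |R|=0.0226
x=-100: |R|=0.0717
θ=12/13≥1/2 ⇒ |1+1/13x|<|1−12/13x| ∀x<0 ⇒ interval (−∞,0).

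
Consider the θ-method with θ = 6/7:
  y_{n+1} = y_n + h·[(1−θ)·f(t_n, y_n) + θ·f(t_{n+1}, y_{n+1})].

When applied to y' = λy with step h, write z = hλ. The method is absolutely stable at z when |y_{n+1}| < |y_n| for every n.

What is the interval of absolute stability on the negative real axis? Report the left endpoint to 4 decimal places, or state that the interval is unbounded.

With y'=λy (z=hλ):
  y_{n+1} = y_n + z·[1/7·y_n + 6/7·y_{n+1}] ⇒ (1 − 6/7z)y_{n+1} = (1 + 1/7z)y_n
  Hence R(z) = (1 + 1/7z)/(1 − 6/7z).

Need |R(x)|<1, x<0.
x=-1.18: |R|=0.4134
x=-2: |R|=0.2632
x=-10: |R|=0.0448
x=-100: |R|=0.1532
θ=6/7≥1/2 ⇒ |1+1/7x|<|1−6/7x| ∀x<0 ⇒ unbounded interval.

(−∞, 0) — no finite endpoint.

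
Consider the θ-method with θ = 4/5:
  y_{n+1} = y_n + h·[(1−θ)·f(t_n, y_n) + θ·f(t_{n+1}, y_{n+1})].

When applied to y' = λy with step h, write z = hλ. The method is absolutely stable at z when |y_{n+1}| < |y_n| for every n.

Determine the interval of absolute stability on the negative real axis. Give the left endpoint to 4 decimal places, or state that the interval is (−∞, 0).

Set f=λy, z=hλ:
  y_{n+1} = y_n + z·[1/5·y_n + 4/5·y_{n+1}] ⇒ (1 − 4/5z)y_{n+1} = (1 + 1/5z)y_n
  ⇒ R(z) = (1 + 1/5z)/(1 − 4/5z).

Boundary: |R(x)|=1, x<0.
x=-1.56: |R|=0.3060
x=-2: |R|=0.2308
x=-10: |R|=0.1111
x=-100: |R|=0.2346
θ=4/5≥1/2 ⇒ |1+1/5x|<|1−4/5x| ∀x<0 ⇒ stable on all of ℝ⁻.

interval (−∞, 0).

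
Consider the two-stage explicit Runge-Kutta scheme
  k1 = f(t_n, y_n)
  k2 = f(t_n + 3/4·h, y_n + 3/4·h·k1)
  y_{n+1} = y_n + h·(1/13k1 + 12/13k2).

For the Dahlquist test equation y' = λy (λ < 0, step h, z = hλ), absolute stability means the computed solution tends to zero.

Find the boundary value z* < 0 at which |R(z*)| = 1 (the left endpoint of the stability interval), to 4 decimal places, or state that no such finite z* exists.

left endpoint -1.4444.

Set f=λy, z=hλ:
  k1=λy_n ⇒ h·k1=z·y_n;  k2=λ(1+3/4z)y_n ⇒ h·k2=z(1+3/4z)y_n
  y_{n+1}/y_n = 1 + 1/13z + 12/13z(1+3/4z) = 1 + z + 9/13z²
  R(z) = 1 + z + 9/13z².

Solve |R(x)|<1 on ℝ⁻.
x=-1.64: |R|=1.2220
R=1: x+9/13x²=0 ⇒ x=−13/9=-1.4444; min R=1−1/(4·9/13)=0.6389>−1
Confirm numerically:
  x=-1.287: |R|=0.85972 <1
  x=-0.870: |R|=0.65401 <1
  x=-0.790: |R|=0.64207 <1
  x=-1.737: |R|=1.35181 >1
  x=-1.715: |R|=1.32123 >1
So |R|<1 on (-1.4444, 0).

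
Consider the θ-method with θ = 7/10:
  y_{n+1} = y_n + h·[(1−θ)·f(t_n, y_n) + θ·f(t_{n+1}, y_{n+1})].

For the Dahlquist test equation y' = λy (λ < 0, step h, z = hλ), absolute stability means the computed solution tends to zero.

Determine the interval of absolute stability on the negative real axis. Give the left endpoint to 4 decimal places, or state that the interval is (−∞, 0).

interval (−∞, 0).

Test eqn y'=λy, z=hλ:
  y_{n+1} = y_n + z·[3/10·y_n + 7/10·y_{n+1}] ⇒ (1 − 7/10z)y_{n+1} = (1 + 3/10z)y_n
  ⇒ R(z) = (1 + 3/10z)/(1 − 7/10z).

Need |R(x)|<1, x<0.
x=-0.95: |R|=0.4294
x=-2: |R|=0.1667
x=-10: |R|=0.2500
x=-100: |R|=0.4085
θ=7/10≥1/2 ⇒ |1+3/10x|<|1−7/10x| ∀x<0 ⇒ stable on all of ℝ⁻.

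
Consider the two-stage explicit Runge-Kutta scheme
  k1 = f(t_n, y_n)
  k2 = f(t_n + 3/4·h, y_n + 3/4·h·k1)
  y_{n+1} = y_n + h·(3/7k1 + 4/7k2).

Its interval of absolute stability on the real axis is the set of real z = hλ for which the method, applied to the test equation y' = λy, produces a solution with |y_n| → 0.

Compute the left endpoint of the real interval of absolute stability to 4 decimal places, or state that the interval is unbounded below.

left endpoint -2.3333.

On y'=λy, z=hλ:
  k1=λy_n ⇒ h·k1=z·y_n;  k2=λ(1+3/4z)y_n ⇒ h·k2=z(1+3/4z)y_n
  y_{n+1}/y_n = 1 + 3/7z + 4/7z(1+3/4z) = 1 + z + 3/7z²
  ⇒ R(z) = 1 + z + 3/7z².

Boundary: |R(x)|=1, x<0.
x=-1.04: |R|=0.4235
R=1: x+3/7x²=0 ⇒ x=−7/3=-2.3333; min R=1−1/(4·3/7)=0.4167>−1
Confirm numerically:
  x=-1.662: |R|=0.52182 <1
  x=-1.046: |R|=0.42291 <1
  x=-1.040: |R|=0.42354 <1
  x=-2.834: |R|=1.60810 >1
  x=-2.376: |R|=1.04345 >1
Stable set (-2.3333, 0).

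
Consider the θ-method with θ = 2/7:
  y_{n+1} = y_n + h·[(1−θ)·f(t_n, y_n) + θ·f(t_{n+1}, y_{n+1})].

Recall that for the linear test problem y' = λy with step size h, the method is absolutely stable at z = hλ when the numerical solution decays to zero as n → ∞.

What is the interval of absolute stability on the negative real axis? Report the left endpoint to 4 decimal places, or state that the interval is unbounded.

With y'=λy (z=hλ):
  y_{n+1} = y_n + z·[5/7·y_n + 2/7·y_{n+1}] ⇒ (1 − 2/7z)y_{n+1} = (1 + 5/7z)y_n
  ⇒ R(z) = (1 + 5/7z)/(1 − 2/7z).

Solve |R(x)|<1 on ℝ⁻.
x=-1.56: |R|=0.0791
R=−1: 1+5/7x = −1+2/7x ⇒ -3/7x=2 ⇒ x=2/(-3/7)=-4.6667
Confirm numerically:
  x=-3.263: |R|=0.68867 <1
  x=-2.526: |R|=0.46714 <1
  x=-2.450: |R|=0.44118 <1
  x=-2.200: |R|=0.35088 <1
  x=-5.203: |R|=1.09244 >1
  x=-5.012: |R|=1.06086 >1
Interval (-4.6667, 0).

z∈(-4.6667,0).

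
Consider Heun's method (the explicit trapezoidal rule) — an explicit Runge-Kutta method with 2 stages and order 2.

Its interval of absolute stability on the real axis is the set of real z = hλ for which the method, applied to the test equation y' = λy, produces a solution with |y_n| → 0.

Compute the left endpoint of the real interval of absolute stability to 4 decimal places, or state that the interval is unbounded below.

z* = -2.0000.

On y'=λy, z=hλ:
  order 2, 2-stage ⇒ R(z)=1+z+z^2/2
  (e.g. R(-1.48)=0.61520, |R|=0.61520)

Solve |R(x)|<1 on ℝ⁻.
x=-1.48: |R|=0.6152
|R(-2.37)|=1.4385 |R(-1.6)|=0.6800 |R(-1.18)|=0.5162
Bisect:
  x_lo=-2.4376 |R|=1.5334  x_hi=-0.2514 |R|=0.7802
  mid=-1.34452 |R|=0.55935 →hi
  mid=-1.89107 |R|=0.89700 →hi
  mid=-2.16434 |R|=1.17784 →lo
  mid=-2.02770 |R|=1.02808 →lo
  mid=-1.95938 |R|=0.96021 →hi
  mid=-1.99354 |R|=0.99356 →hi
  mid=-2.01062 |R|=1.01068 →lo
  mid=-2.00208 |R|=1.00208 →lo
  mid=-1.99781 |R|=0.99781 →hi
  mid=-1.99995 |R|=0.99995 →hi
  ...
  [-2.00008,-1.99995] ⇒ x*=-2.0000
Stable set (-2.0000, 0).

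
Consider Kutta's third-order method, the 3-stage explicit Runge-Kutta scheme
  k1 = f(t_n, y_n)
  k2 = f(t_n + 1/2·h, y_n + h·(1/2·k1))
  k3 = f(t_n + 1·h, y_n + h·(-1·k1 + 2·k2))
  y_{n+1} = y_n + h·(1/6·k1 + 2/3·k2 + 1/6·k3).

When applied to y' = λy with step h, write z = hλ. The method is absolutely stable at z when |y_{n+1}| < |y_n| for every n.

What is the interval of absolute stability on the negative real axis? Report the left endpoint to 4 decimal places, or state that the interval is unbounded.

On y'=λy, z=hλ:
  order 3, 3-stage ⇒ R(z)=1+z+z^2/2+z^3/6
  (e.g. R(-1.44)=0.09914, |R|=0.09914)

Need |R(x)|<1, x<0.
x=-1.44: |R|=0.0991
|R(-2.83)|=1.6031 |R(-1.11)|=0.2781 |R(-0.83)|=0.4192
Bisect:
  x_lo=-3.3122 |R|=2.8829  x_hi=-0.1873 |R|=0.8291
  mid=-1.74973 |R|=0.11177 →hi
  mid=-2.53094 |R|=1.03017 →lo
  mid=-2.14034 |R|=0.48398 →hi
  mid=-2.33564 |R|=0.73160 →hi
  mid=-2.43329 |R|=0.87405 →hi
  mid=-2.48212 |R|=0.95035 →hi
  mid=-2.50653 |R|=0.98981 →hi
  mid=-2.51874 |R|=1.00988 →lo
  mid=-2.51263 |R|=0.99981 →hi
  ...
  [-2.51282,-2.51263] ⇒ x*=-2.5127
Stable set (-2.5127, 0).

z∈(-2.5127,0).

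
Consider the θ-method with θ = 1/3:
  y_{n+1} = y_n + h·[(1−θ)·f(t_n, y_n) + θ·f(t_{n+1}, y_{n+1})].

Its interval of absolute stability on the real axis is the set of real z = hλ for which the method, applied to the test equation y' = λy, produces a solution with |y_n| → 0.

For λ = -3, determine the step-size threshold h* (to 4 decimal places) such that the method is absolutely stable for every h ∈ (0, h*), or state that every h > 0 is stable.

Set f=λy, z=hλ:
  y_{n+1} = y_n + z·[2/3·y_n + 1/3·y_{n+1}] ⇒ (1 − 1/3z)y_{n+1} = (1 + 2/3z)y_n
  so R(z) = (1 + 2/3z)/(1 − 1/3z).

Need |R(x)|<1, x<0.
x=-1.02: |R|=0.2388
R=−1: 1+2/3x = −1+1/3x ⇒ -1/3x=2 ⇒ x=2/(-1/3)=-6.0000
Confirm numerically:
  x=-5.097: |R|=0.88848 <1
  x=-4.210: |R|=0.75173 <1
  x=-3.623: |R|=0.64110 <1
  x=-6.416: |R|=1.04418 >1
  x=-6.051: |R|=1.00563 >1
So |R|<1 on (-6.0000, 0).

(-6.0000,0); λ=-3 ⇒ h* = (6)/3 = 2.0000.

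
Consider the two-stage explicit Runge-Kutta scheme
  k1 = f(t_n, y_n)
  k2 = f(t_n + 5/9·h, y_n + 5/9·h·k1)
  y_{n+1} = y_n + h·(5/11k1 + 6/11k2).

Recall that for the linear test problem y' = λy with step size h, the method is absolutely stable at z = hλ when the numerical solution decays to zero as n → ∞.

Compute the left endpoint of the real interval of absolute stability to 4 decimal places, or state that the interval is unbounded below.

Set f=λy, z=hλ:
  k1=λy_n ⇒ h·k1=z·y_n;  k2=λ(1+5/9z)y_n ⇒ h·k2=z(1+5/9z)y_n
  y_{n+1}/y_n = 1 + 5/11z + 6/11z(1+5/9z) = 1 + z + 10/33z²
  R(z) = 1 + z + 10/33z².

Need |R(x)|<1, x<0.
x=-1.12: |R|=0.2601
R=1: x+10/33x²=0 ⇒ x=−33/10=-3.3000; min R=1−1/(4·10/33)=0.1750>−1
Confirm numerically:
  x=-2.642: |R|=0.47320 <1
  x=-1.605: |R|=0.17561 <1
  x=-1.402: |R|=0.19364 <1
  x=-3.511: |R|=1.22449 >1
  x=-3.415: |R|=1.11901 >1
So |R|<1 on (-3.3000, 0).

z* = -3.3000.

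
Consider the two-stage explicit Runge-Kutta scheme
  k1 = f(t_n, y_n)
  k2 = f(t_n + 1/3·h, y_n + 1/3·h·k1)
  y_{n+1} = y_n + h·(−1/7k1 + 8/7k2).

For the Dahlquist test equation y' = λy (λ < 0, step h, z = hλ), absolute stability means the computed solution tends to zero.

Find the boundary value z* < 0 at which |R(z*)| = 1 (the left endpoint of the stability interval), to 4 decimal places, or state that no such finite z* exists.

Test eqn y'=λy, z=hλ:
  k1=λy_n ⇒ h·k1=z·y_n;  k2=λ(1+1/3z)y_n ⇒ h·k2=z(1+1/3z)y_n
  y_{n+1}/y_n = 1 − 1/7z + 8/7z(1+1/3z) = 1 + z + 8/21z²
  Hence R(z) = 1 + z + 8/21z².

Need |R(x)|<1, x<0.
x=-0.75: |R|=0.4643
R=1: x+8/21x²=0 ⇒ x=−21/8=-2.6250; min R=1−1/(4·8/21)=0.3438>−1
Confirm numerically:
  x=-2.283: |R|=0.70256 <1
  x=-2.120: |R|=0.59215 <1
  x=-1.357: |R|=0.34450 <1
  x=-1.129: |R|=0.35658 <1
  x=-2.869: |R|=1.26668 >1
  x=-2.836: |R|=1.22796 >1
  x=-2.689: |R|=1.06556 >1
Stable set (-2.6250, 0).

left endpoint -2.6250.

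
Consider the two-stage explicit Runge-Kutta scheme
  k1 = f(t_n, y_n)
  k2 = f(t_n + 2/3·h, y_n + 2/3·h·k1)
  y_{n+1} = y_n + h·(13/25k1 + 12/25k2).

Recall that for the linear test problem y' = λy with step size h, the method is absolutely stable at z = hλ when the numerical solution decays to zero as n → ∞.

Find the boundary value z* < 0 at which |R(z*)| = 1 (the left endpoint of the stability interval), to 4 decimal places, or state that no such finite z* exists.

left endpoint -3.1250.

Test eqn y'=λy, z=hλ:
  k1=λy_n ⇒ h·k1=z·y_n;  k2=λ(1+2/3z)y_n ⇒ h·k2=z(1+2/3z)y_n
  y_{n+1}/y_n = 1 + 13/25z + 12/25z(1+2/3z) = 1 + z + 8/25z²
  R(z) = 1 + z + 8/25z².

Boundary: |R(x)|=1, x<0.
x=-1.04: |R|=0.3061
R=1: x+8/25x²=0 ⇒ x=−25/8=-3.1250; min R=1−1/(4·8/25)=0.2188>−1
Confirm numerically:
  x=-2.380: |R|=0.43261 <1
  x=-1.983: |R|=0.27533 <1
  x=-1.913: |R|=0.25806 <1
  x=-3.622: |R|=1.57604 >1
  x=-3.559: |R|=1.49427 >1
  x=-3.254: |R|=1.13433 >1
Stable set (-3.1250, 0).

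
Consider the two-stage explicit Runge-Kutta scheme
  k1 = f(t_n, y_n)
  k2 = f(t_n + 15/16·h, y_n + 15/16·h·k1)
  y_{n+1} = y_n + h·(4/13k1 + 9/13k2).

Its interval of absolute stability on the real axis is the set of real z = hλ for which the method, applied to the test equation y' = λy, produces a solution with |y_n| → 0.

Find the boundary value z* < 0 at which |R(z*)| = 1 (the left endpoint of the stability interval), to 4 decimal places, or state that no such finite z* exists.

On y'=λy, z=hλ:
  k1=λy_n ⇒ h·k1=z·y_n;  k2=λ(1+15/16z)y_n ⇒ h·k2=z(1+15/16z)y_n
  y_{n+1}/y_n = 1 + 4/13z + 9/13z(1+15/16z) = 1 + z + 135/208z²
  R(z) = 1 + z + 135/208z².

Solve |R(x)|<1 on ℝ⁻.
x=-0.92: |R|=0.6293
R=1: x+135/208x²=0 ⇒ x=−208/135=-1.5407; min R=1−1/(4·135/208)=0.6148>−1
Confirm numerically:
  x=-1.408: |R|=0.87870 <1
  x=-1.245: |R|=0.76103 <1
  x=-1.004: |R|=0.65024 <1
  x=-0.866: |R|=0.62075 <1
  x=-1.711: |R|=1.18907 >1
  x=-1.639: |R|=1.10453 >1
Interval (-1.5407, 0).

left endpoint -1.5407.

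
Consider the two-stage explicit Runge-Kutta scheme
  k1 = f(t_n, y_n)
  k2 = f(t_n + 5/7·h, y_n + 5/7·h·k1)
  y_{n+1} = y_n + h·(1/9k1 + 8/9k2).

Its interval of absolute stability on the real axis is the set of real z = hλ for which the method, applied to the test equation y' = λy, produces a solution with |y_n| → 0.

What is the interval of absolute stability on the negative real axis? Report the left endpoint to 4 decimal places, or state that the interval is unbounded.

Test eqn y'=λy, z=hλ:
  k1=λy_n ⇒ h·k1=z·y_n;  k2=λ(1+5/7z)y_n ⇒ h·k2=z(1+5/7z)y_n
  y_{n+1}/y_n = 1 + 1/9z + 8/9z(1+5/7z) = 1 + z + 40/63z²
  R(z) = 1 + z + 40/63z².

Find x<0 with |R(x)|<1.
x=-0.69: |R|=0.6123
R=1: x+40/63x²=0 ⇒ x=−63/40=-1.5750; min R=1−1/(4·40/63)=0.6062>−1
Confirm numerically:
  x=-1.241: |R|=0.73683 <1
  x=-1.166: |R|=0.69721 <1
  x=-1.083: |R|=0.66169 <1
  x=-2.156: |R|=1.79532 >1
  x=-1.912: |R|=1.40911 >1
Interval (-1.5750, 0).

(-1.5750, 0).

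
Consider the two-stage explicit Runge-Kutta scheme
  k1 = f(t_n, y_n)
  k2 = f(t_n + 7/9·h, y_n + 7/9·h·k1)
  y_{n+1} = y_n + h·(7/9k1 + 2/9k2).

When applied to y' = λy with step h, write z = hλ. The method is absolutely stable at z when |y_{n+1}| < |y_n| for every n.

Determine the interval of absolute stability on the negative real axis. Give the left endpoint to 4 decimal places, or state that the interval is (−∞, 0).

z∈(-5.7857,0).

With y'=λy (z=hλ):
  k1=λy_n ⇒ h·k1=z·y_n;  k2=λ(1+7/9z)y_n ⇒ h·k2=z(1+7/9z)y_n
  y_{n+1}/y_n = 1 + 7/9z + 2/9z(1+7/9z) = 1 + z + 14/81z²
  ⇒ R(z) = 1 + z + 14/81z².

Find x<0 with |R(x)|<1.
x=-0.3: |R|=0.7156
R=1: x+14/81x²=0 ⇒ x=−81/14=-5.7857; min R=1−1/(4·14/81)=-0.4464>−1
Confirm numerically:
  x=-5.353: |R|=0.59965 <1
  x=-4.816: |R|=0.19281 <1
  x=-4.490: |R|=0.00554 <1
  x=-6.322: |R|=1.58599 >1
  x=-6.302: |R|=1.56236 >1
So |R|<1 on (-5.7857, 0).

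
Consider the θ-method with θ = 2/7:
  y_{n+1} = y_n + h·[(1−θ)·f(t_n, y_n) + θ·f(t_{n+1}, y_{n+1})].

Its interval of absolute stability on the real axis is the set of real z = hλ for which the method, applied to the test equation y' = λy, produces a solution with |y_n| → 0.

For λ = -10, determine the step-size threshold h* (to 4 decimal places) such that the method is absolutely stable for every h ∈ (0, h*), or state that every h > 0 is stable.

(-4.6667,0); λ=-10 ⇒ h* = (14/3)/10 = 0.4667.

Set f=λy, z=hλ:
  y_{n+1} = y_n + z·[5/7·y_n + 2/7·y_{n+1}] ⇒ (1 − 2/7z)y_{n+1} = (1 + 5/7z)y_n
  Hence R(z) = (1 + 5/7z)/(1 − 2/7z).

Find x<0 with |R(x)|<1.
x=-0.47: |R|=0.5856
R=−1: 1+5/7x = −1+2/7x ⇒ -3/7x=2 ⇒ x=2/(-3/7)=-4.6667
Confirm numerically:
  x=-4.294: |R|=0.92828 <1
  x=-3.942: |R|=0.85394 <1
  x=-1.971: |R|=0.26092 <1
  x=-1.952: |R|=0.25312 <1
  x=-5.241: |R|=1.09856 >1
  x=-5.139: |R|=1.08201 >1
Stable set (-4.6667, 0).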